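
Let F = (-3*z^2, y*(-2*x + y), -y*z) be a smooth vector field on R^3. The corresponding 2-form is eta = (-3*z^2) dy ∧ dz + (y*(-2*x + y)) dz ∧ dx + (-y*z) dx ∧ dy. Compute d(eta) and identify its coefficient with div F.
d(eta) = (-2*x + y) dx ∧ dy ∧ dz; div F = -2*x + y

For a 2-form in R^3 of the form above, applying d gives a 3-form with coefficient ∂P/∂x + ∂Q/∂y + ∂R/∂z:
  ∂P/∂x = 0
  ∂Q/∂y = -2*x + 2*y
  ∂R/∂z = -y
Sum = -2*x + y, which is exactly div F.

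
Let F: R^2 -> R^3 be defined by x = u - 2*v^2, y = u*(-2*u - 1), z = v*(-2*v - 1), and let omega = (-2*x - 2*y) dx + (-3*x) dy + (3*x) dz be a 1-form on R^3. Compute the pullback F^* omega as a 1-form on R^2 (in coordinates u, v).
F^* omega = (16*u^2 - 24*u*v^2 + 3*u - 2*v^2) du + (-16*u^2*v - 12*u*v - 3*u + 8*v^3 + 6*v^2) dv

Using F^*(f dg) = (f ∘ F) d(g ∘ F), substitute each coordinate x_i by F_i(u, v) in f_i, and replace dx_i by d F_i = (∂F_i/∂u) du + (∂F_i/∂v) dv.
  For the x component: f_1(F) = 4*u^2 + 4*v^2; d F_1 = (1) du + (-4*v) dv
  For the y component: f_2(F) = -3*u + 6*v^2; d F_2 = (-4*u - 1) du + (0) dv
  For the z component: f_3(F) = 3*u - 6*v^2; d F_3 = (0) du + (-4*v - 1) dv
Combining and collecting du, dv coefficients:
  coeff of du: 16*u^2 - 24*u*v^2 + 3*u - 2*v^2
  coeff of dv: -16*u^2*v - 12*u*v - 3*u + 8*v^3 + 6*v^2
F^* omega = (16*u^2 - 24*u*v^2 + 3*u - 2*v^2) du + (-16*u^2*v - 12*u*v - 3*u + 8*v^3 + 6*v^2) dv.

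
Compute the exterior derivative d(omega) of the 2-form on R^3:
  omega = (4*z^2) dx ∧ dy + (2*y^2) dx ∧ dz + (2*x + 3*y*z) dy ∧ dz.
d(omega) = (-4*y + 8*z + 2) dx ∧ dy ∧ dz

For a 2-form omega = sum_{i<j} g_{ij} dx_i ∧ dx_j, the exterior derivative is
  d(omega) = sum_{i<j} d(g_{ij}) ∧ dx_i ∧ dx_j = sum_{i<j, k} (∂g_{ij}/∂x_k) dx_k ∧ dx_i ∧ dx_j.
Expand each term, using dx_k ∧ dx_i ∧ dx_j = sgn(permutation) dx_{(a)} ∧ dx_{(b)} ∧ dx_{(c)} with (a < b < c) sorted:
  d(4*z^2) includes (∂/∂z)(4*z^2) dz = (8*z) dz, which multiplied by dx ∧ dy gives (8*z) dx ∧ dy ∧ dz
  d(2*y^2) includes (∂/∂y)(2*y^2) dy = (4*y) dy, which multiplied by dx ∧ dz gives (-4*y) dx ∧ dy ∧ dz
  d(2*x + 3*y*z) includes (∂/∂x)(2*x + 3*y*z) dx = (2) dx, which multiplied by dy ∧ dz gives (2) dx ∧ dy ∧ dz
Collecting like 3-forms: d(omega) = (-4*y + 8*z + 2) dx ∧ dy ∧ dz.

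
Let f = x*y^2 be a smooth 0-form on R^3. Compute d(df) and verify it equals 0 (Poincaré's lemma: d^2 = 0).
d(df) = 0

Step 1: df = sum_i (∂f/∂x_i) dx_i = (y^2) dx + (2*x*y) dy + (0) dz.
Step 2: Apply d again. Using the 1-form formula, the coefficient of dx ∧ dy in d(df) is ∂^2 f/∂x ∂y - ∂^2 f/∂y ∂x = (2*y) - (2*y) = 0 (equality of mixed partials for smooth f).
Similarly for dx ∧ dz and dy ∧ dz — all coefficients vanish. So d(df) = 0.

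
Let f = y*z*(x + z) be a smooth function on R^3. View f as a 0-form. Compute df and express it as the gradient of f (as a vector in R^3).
df = (y*z) dx + (z*(x + z)) dy + (y*(x + 2*z)) dz; grad f = (y*z, z*(x + z), y*(x + 2*z))

For a 0-form f, d f = (∂f/∂x) dx + (∂f/∂y) dy + (∂f/∂z) dz. The components of the vector representation are exactly the entries of grad f in Cartesian coordinates:
  ∂f/∂x = y*z
  ∂f/∂y = z*(x + z)
  ∂f/∂z = y*(x + 2*z).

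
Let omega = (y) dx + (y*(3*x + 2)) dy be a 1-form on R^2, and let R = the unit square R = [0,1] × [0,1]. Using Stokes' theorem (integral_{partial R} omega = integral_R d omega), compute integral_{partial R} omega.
integral_(partial R) omega = 1/2

Stokes: integral_partial_R omega = integral_R d omega with d omega = (∂Q/∂x - ∂P/∂y) dx ∧ dy.
  ∂Q/∂x = 3*y
  ∂P/∂y = 1
  integrand = ∂Q/∂x - ∂P/∂y = 3*y - 1.
Integrating over R: integral_0^1 integral_0^1 (3*y - 1) dx dy = 1/2.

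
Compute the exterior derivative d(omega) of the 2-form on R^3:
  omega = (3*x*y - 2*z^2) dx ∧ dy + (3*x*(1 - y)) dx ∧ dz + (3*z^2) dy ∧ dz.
d(omega) = (3*x - 4*z) dx ∧ dy ∧ dz

For a 2-form omega = sum_{i<j} g_{ij} dx_i ∧ dx_j, the exterior derivative is
  d(omega) = sum_{i<j} d(g_{ij}) ∧ dx_i ∧ dx_j = sum_{i<j, k} (∂g_{ij}/∂x_k) dx_k ∧ dx_i ∧ dx_j.
Expand each term, using dx_k ∧ dx_i ∧ dx_j = sgn(permutation) dx_{(a)} ∧ dx_{(b)} ∧ dx_{(c)} with (a < b < c) sorted:
  d(3*x*y - 2*z^2) includes (∂/∂z)(3*x*y - 2*z^2) dz = (-4*z) dz, which multiplied by dx ∧ dy gives (-4*z) dx ∧ dy ∧ dz
  d(3*x*(1 - y)) includes (∂/∂y)(3*x*(1 - y)) dy = (-3*x) dy, which multiplied by dx ∧ dz gives (3*x) dx ∧ dy ∧ dz
Collecting like 3-forms: d(omega) = (3*x - 4*z) dx ∧ dy ∧ dz.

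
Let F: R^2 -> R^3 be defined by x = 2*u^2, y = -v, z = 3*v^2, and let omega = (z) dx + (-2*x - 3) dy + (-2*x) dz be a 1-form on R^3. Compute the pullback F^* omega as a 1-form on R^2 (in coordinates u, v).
F^* omega = (12*u*v^2) du + (-24*u^2*v + 4*u^2 + 3) dv

Using F^*(f dg) = (f ∘ F) d(g ∘ F), substitute each coordinate x_i by F_i(u, v) in f_i, and replace dx_i by d F_i = (∂F_i/∂u) du + (∂F_i/∂v) dv.
  For the x component: f_1(F) = 3*v^2; d F_1 = (4*u) du + (0) dv
  For the y component: f_2(F) = -4*u^2 - 3; d F_2 = (0) du + (-1) dv
  For the z component: f_3(F) = -4*u^2; d F_3 = (0) du + (6*v) dv
Combining and collecting du, dv coefficients:
  coeff of du: 12*u*v^2
  coeff of dv: -24*u^2*v + 4*u^2 + 3
F^* omega = (12*u*v^2) du + (-24*u^2*v + 4*u^2 + 3) dv.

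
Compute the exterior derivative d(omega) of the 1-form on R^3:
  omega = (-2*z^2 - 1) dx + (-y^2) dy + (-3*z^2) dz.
d(omega) = (4*z) dx ∧ dz

For a 1-form omega = sum_i f_i dx_i, the exterior derivative is
  d(omega) = sum_{i < j} (∂f_j/∂x_i - ∂f_i/∂x_j) dx_i ∧ dx_j.
  coefficient of dx ∧ dz: ∂f_3/∂x - ∂f_1/∂z = ∂(-3*z^2)/∂x - ∂(-2*z^2 - 1)/∂z = 4*z
Assembling: d(omega) = (4*z) dx ∧ dz.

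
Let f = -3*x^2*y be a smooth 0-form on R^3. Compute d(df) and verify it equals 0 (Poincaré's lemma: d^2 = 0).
d(df) = 0

Step 1: df = sum_i (∂f/∂x_i) dx_i = (-6*x*y) dx + (-3*x^2) dy + (0) dz.
Step 2: Apply d again. Using the 1-form formula, the coefficient of dx ∧ dy in d(df) is ∂^2 f/∂x ∂y - ∂^2 f/∂y ∂x = (-6*x) - (-6*x) = 0 (equality of mixed partials for smooth f).
Similarly for dx ∧ dz and dy ∧ dz — all coefficients vanish. So d(df) = 0.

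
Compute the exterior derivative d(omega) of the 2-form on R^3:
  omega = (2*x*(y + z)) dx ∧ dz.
d(omega) = (-2*x) dx ∧ dy ∧ dz

For a 2-form omega = sum_{i<j} g_{ij} dx_i ∧ dx_j, the exterior derivative is
  d(omega) = sum_{i<j} d(g_{ij}) ∧ dx_i ∧ dx_j = sum_{i<j, k} (∂g_{ij}/∂x_k) dx_k ∧ dx_i ∧ dx_j.
Expand each term, using dx_k ∧ dx_i ∧ dx_j = sgn(permutation) dx_{(a)} ∧ dx_{(b)} ∧ dx_{(c)} with (a < b < c) sorted:
  d(2*x*(y + z)) includes (∂/∂y)(2*x*(y + z)) dy = (2*x) dy, which multiplied by dx ∧ dz gives (-2*x) dx ∧ dy ∧ dz
Collecting like 3-forms: d(omega) = (-2*x) dx ∧ dy ∧ dz.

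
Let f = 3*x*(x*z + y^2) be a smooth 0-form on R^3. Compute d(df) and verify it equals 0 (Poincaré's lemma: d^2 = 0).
d(df) = 0

Step 1: df = sum_i (∂f/∂x_i) dx_i = (6*x*z + 3*y^2) dx + (6*x*y) dy + (3*x^2) dz.
Step 2: Apply d again. Using the 1-form formula, the coefficient of dx ∧ dy in d(df) is ∂^2 f/∂x ∂y - ∂^2 f/∂y ∂x = (6*y) - (6*y) = 0 (equality of mixed partials for smooth f).
Similarly for dx ∧ dz and dy ∧ dz — all coefficients vanish. So d(df) = 0.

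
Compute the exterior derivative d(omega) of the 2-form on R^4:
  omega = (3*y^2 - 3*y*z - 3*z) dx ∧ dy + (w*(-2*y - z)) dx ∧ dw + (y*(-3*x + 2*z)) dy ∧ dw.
d(omega) = (-3*y - 3) dx ∧ dy ∧ dz + (2*w - 3*y) dx ∧ dy ∧ dw + (w) dx ∧ dz ∧ dw + (-2*y) dy ∧ dz ∧ dw

For a 2-form omega = sum_{i<j} g_{ij} dx_i ∧ dx_j, the exterior derivative is
  d(omega) = sum_{i<j} d(g_{ij}) ∧ dx_i ∧ dx_j = sum_{i<j, k} (∂g_{ij}/∂x_k) dx_k ∧ dx_i ∧ dx_j.
Expand each term, using dx_k ∧ dx_i ∧ dx_j = sgn(permutation) dx_{(a)} ∧ dx_{(b)} ∧ dx_{(c)} with (a < b < c) sorted:
  d(3*y^2 - 3*y*z - 3*z) includes (∂/∂z)(3*y^2 - 3*y*z - 3*z) dz = (-3*y - 3) dz, which multiplied by dx ∧ dy gives (-3*y - 3) dx ∧ dy ∧ dz
  d(w*(-2*y - z)) includes (∂/∂y)(w*(-2*y - z)) dy = (-2*w) dy, which multiplied by dx ∧ dw gives (2*w) dx ∧ dy ∧ dw
  d(w*(-2*y - z)) includes (∂/∂z)(w*(-2*y - z)) dz = (-w) dz, which multiplied by dx ∧ dw gives (w) dx ∧ dz ∧ dw
  d(y*(-3*x + 2*z)) includes (∂/∂x)(y*(-3*x + 2*z)) dx = (-3*y) dx, which multiplied by dy ∧ dw gives (-3*y) dx ∧ dy ∧ dw
  d(y*(-3*x + 2*z)) includes (∂/∂z)(y*(-3*x + 2*z)) dz = (2*y) dz, which multiplied by dy ∧ dw gives (-2*y) dy ∧ dz ∧ dw
Collecting like 3-forms: d(omega) = (-3*y - 3) dx ∧ dy ∧ dz + (2*w - 3*y) dx ∧ dy ∧ dw + (w) dx ∧ dz ∧ dw + (-2*y) dy ∧ dz ∧ dw.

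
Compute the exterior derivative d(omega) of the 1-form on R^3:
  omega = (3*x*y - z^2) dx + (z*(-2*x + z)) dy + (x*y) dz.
d(omega) = (-3*x - 2*z) dx ∧ dy + (y + 2*z) dx ∧ dz + (3*x - 2*z) dy ∧ dz

For a 1-form omega = sum_i f_i dx_i, the exterior derivative is
  d(omega) = sum_{i < j} (∂f_j/∂x_i - ∂f_i/∂x_j) dx_i ∧ dx_j.
  coefficient of dx ∧ dy: ∂f_2/∂x - ∂f_1/∂y = ∂(z*(-2*x + z))/∂x - ∂(3*x*y - z^2)/∂y = -3*x - 2*z
  coefficient of dx ∧ dz: ∂f_3/∂x - ∂f_1/∂z = ∂(x*y)/∂x - ∂(3*x*y - z^2)/∂z = y + 2*z
  coefficient of dy ∧ dz: ∂f_3/∂y - ∂f_2/∂z = ∂(x*y)/∂y - ∂(z*(-2*x + z))/∂z = 3*x - 2*z
Assembling: d(omega) = (-3*x - 2*z) dx ∧ dy + (y + 2*z) dx ∧ dz + (3*x - 2*z) dy ∧ dz.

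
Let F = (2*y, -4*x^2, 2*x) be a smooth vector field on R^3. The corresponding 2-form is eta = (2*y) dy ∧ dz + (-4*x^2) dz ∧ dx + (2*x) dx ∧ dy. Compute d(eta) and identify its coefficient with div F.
d(eta) = (0) dx ∧ dy ∧ dz; div F = 0

For a 2-form in R^3 of the form above, applying d gives a 3-form with coefficient ∂P/∂x + ∂Q/∂y + ∂R/∂z:
  ∂P/∂x = 0
  ∂Q/∂y = 0
  ∂R/∂z = 0
Sum = 0, which is exactly div F.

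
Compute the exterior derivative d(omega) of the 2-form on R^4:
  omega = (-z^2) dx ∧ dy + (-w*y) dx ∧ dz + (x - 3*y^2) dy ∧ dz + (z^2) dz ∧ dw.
d(omega) = (w - 2*z + 1) dx ∧ dy ∧ dz + (-y) dx ∧ dz ∧ dw

For a 2-form omega = sum_{i<j} g_{ij} dx_i ∧ dx_j, the exterior derivative is
  d(omega) = sum_{i<j} d(g_{ij}) ∧ dx_i ∧ dx_j = sum_{i<j, k} (∂g_{ij}/∂x_k) dx_k ∧ dx_i ∧ dx_j.
Expand each term, using dx_k ∧ dx_i ∧ dx_j = sgn(permutation) dx_{(a)} ∧ dx_{(b)} ∧ dx_{(c)} with (a < b < c) sorted:
  d(-z^2) includes (∂/∂z)(-z^2) dz = (-2*z) dz, which multiplied by dx ∧ dy gives (-2*z) dx ∧ dy ∧ dz
  d(-w*y) includes (∂/∂y)(-w*y) dy = (-w) dy, which multiplied by dx ∧ dz gives (w) dx ∧ dy ∧ dz
  d(-w*y) includes (∂/∂w)(-w*y) dw = (-y) dw, which multiplied by dx ∧ dz gives (-y) dx ∧ dz ∧ dw
  d(x - 3*y^2) includes (∂/∂x)(x - 3*y^2) dx = (1) dx, which multiplied by dy ∧ dz gives (1) dx ∧ dy ∧ dz
Collecting like 3-forms: d(omega) = (w - 2*z + 1) dx ∧ dy ∧ dz + (-y) dx ∧ dz ∧ dw.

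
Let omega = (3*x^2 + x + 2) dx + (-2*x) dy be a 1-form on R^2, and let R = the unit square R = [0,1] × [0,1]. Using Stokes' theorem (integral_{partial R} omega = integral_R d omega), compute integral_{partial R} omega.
integral_(partial R) omega = -2

Stokes: integral_partial_R omega = integral_R d omega with d omega = (∂Q/∂x - ∂P/∂y) dx ∧ dy.
  ∂Q/∂x = -2
  ∂P/∂y = 0
  integrand = ∂Q/∂x - ∂P/∂y = -2.
Integrating over R: integral_0^1 integral_0^1 (-2) dx dy = -2.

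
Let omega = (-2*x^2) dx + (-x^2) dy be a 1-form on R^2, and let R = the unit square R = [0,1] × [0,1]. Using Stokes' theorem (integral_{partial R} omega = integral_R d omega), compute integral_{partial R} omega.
integral_(partial R) omega = -1

Stokes: integral_partial_R omega = integral_R d omega with d omega = (∂Q/∂x - ∂P/∂y) dx ∧ dy.
  ∂Q/∂x = -2*x
  ∂P/∂y = 0
  integrand = ∂Q/∂x - ∂P/∂y = -2*x.
Integrating over R: integral_0^1 integral_0^1 (-2*x) dx dy = -1.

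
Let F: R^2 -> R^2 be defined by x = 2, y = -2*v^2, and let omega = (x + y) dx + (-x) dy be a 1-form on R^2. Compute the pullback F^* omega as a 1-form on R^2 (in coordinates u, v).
F^* omega = (8*v) dv

Using F^*(f dg) = (f ∘ F) d(g ∘ F), substitute each coordinate x_i by F_i(u, v) in f_i, and replace dx_i by d F_i = (∂F_i/∂u) du + (∂F_i/∂v) dv.
  For the x component: f_1(F) = 2 - 2*v^2; d F_1 = (0) du + (0) dv
  For the y component: f_2(F) = -2; d F_2 = (0) du + (-4*v) dv
Combining and collecting du, dv coefficients:
  coeff of du: 0
  coeff of dv: 8*v
F^* omega = (8*v) dv.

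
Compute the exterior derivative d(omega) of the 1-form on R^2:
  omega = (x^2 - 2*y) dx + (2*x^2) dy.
d(omega) = (4*x + 2) dx ∧ dy

For a 1-form omega = sum_i f_i dx_i, the exterior derivative is
  d(omega) = sum_{i < j} (∂f_j/∂x_i - ∂f_i/∂x_j) dx_i ∧ dx_j.
  coefficient of dx ∧ dy: ∂f_2/∂x - ∂f_1/∂y = ∂(2*x^2)/∂x - ∂(x^2 - 2*y)/∂y = 4*x + 2
Assembling: d(omega) = (4*x + 2) dx ∧ dy.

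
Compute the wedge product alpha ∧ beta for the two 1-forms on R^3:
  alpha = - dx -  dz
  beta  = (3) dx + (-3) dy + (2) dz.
alpha ∧ beta = (3) dx ∧ dy + (1) dx ∧ dz + (-3) dy ∧ dz

Distribute the wedge, using dx_i ∧ dx_j = -dx_j ∧ dx_i and dx_i ∧ dx_i = 0. For each pair (i, j) with i < j, the coefficient of dx_i ∧ dx_j in alpha ∧ beta is (alpha_i * beta_j - alpha_j * beta_i). Collecting: alpha ∧ beta = (3) dx ∧ dy + (1) dx ∧ dz + (-3) dy ∧ dz.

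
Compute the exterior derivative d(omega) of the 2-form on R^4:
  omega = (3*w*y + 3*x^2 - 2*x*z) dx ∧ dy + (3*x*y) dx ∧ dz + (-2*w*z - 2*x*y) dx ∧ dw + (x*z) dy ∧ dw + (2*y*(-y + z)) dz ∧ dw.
d(omega) = (-5*x) dx ∧ dy ∧ dz + (2*x + 3*y + z) dx ∧ dy ∧ dw + (2*w) dx ∧ dz ∧ dw + (-x - 4*y + 2*z) dy ∧ dz ∧ dw

For a 2-form omega = sum_{i<j} g_{ij} dx_i ∧ dx_j, the exterior derivative is
  d(omega) = sum_{i<j} d(g_{ij}) ∧ dx_i ∧ dx_j = sum_{i<j, k} (∂g_{ij}/∂x_k) dx_k ∧ dx_i ∧ dx_j.
Expand each term, using dx_k ∧ dx_i ∧ dx_j = sgn(permutation) dx_{(a)} ∧ dx_{(b)} ∧ dx_{(c)} with (a < b < c) sorted:
  d(3*w*y + 3*x^2 - 2*x*z) includes (∂/∂z)(3*w*y + 3*x^2 - 2*x*z) dz = (-2*x) dz, which multiplied by dx ∧ dy gives (-2*x) dx ∧ dy ∧ dz
  d(3*w*y + 3*x^2 - 2*x*z) includes (∂/∂w)(3*w*y + 3*x^2 - 2*x*z) dw = (3*y) dw, which multiplied by dx ∧ dy gives (3*y) dx ∧ dy ∧ dw
  d(3*x*y) includes (∂/∂y)(3*x*y) dy = (3*x) dy, which multiplied by dx ∧ dz gives (-3*x) dx ∧ dy ∧ dz
  d(-2*w*z - 2*x*y) includes (∂/∂y)(-2*w*z - 2*x*y) dy = (-2*x) dy, which multiplied by dx ∧ dw gives (2*x) dx ∧ dy ∧ dw
  d(-2*w*z - 2*x*y) includes (∂/∂z)(-2*w*z - 2*x*y) dz = (-2*w) dz, which multiplied by dx ∧ dw gives (2*w) dx ∧ dz ∧ dw
  d(x*z) includes (∂/∂x)(x*z) dx = (z) dx, which multiplied by dy ∧ dw gives (z) dx ∧ dy ∧ dw
  d(x*z) includes (∂/∂z)(x*z) dz = (x) dz, which multiplied by dy ∧ dw gives (-x) dy ∧ dz ∧ dw
  d(2*y*(-y + z)) includes (∂/∂y)(2*y*(-y + z)) dy = (-4*y + 2*z) dy, which multiplied by dz ∧ dw gives (-4*y + 2*z) dy ∧ dz ∧ dw
Collecting like 3-forms: d(omega) = (-5*x) dx ∧ dy ∧ dz + (2*x + 3*y + z) dx ∧ dy ∧ dw + (2*w) dx ∧ dz ∧ dw + (-x - 4*y + 2*z) dy ∧ dz ∧ dw.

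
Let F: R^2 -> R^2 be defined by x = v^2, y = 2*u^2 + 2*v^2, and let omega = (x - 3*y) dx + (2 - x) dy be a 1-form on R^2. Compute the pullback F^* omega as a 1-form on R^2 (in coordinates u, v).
F^* omega = (4*u*(2 - v^2)) du + (2*v*(-6*u^2 - 7*v^2 + 4)) dv

Using F^*(f dg) = (f ∘ F) d(g ∘ F), substitute each coordinate x_i by F_i(u, v) in f_i, and replace dx_i by d F_i = (∂F_i/∂u) du + (∂F_i/∂v) dv.
  For the x component: f_1(F) = -6*u^2 - 5*v^2; d F_1 = (0) du + (2*v) dv
  For the y component: f_2(F) = 2 - v^2; d F_2 = (4*u) du + (4*v) dv
Combining and collecting du, dv coefficients:
  coeff of du: 4*u*(2 - v^2)
  coeff of dv: 2*v*(-6*u^2 - 7*v^2 + 4)
F^* omega = (4*u*(2 - v^2)) du + (2*v*(-6*u^2 - 7*v^2 + 4)) dv.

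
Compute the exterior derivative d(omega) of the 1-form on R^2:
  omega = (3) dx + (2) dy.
d(omega) = 0

For a 1-form omega = sum_i f_i dx_i, the exterior derivative is
  d(omega) = sum_{i < j} (∂f_j/∂x_i - ∂f_i/∂x_j) dx_i ∧ dx_j.

Assembling: d(omega) = 0.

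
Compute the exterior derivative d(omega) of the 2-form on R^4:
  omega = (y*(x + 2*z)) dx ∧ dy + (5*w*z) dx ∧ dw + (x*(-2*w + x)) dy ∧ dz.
d(omega) = (-2*w + 2*x + 2*y) dx ∧ dy ∧ dz + (-5*w) dx ∧ dz ∧ dw + (-2*x) dy ∧ dz ∧ dw

For a 2-form omega = sum_{i<j} g_{ij} dx_i ∧ dx_j, the exterior derivative is
  d(omega) = sum_{i<j} d(g_{ij}) ∧ dx_i ∧ dx_j = sum_{i<j, k} (∂g_{ij}/∂x_k) dx_k ∧ dx_i ∧ dx_j.
Expand each term, using dx_k ∧ dx_i ∧ dx_j = sgn(permutation) dx_{(a)} ∧ dx_{(b)} ∧ dx_{(c)} with (a < b < c) sorted:
  d(y*(x + 2*z)) includes (∂/∂z)(y*(x + 2*z)) dz = (2*y) dz, which multiplied by dx ∧ dy gives (2*y) dx ∧ dy ∧ dz
  d(5*w*z) includes (∂/∂z)(5*w*z) dz = (5*w) dz, which multiplied by dx ∧ dw gives (-5*w) dx ∧ dz ∧ dw
  d(x*(-2*w + x)) includes (∂/∂x)(x*(-2*w + x)) dx = (-2*w + 2*x) dx, which multiplied by dy ∧ dz gives (-2*w + 2*x) dx ∧ dy ∧ dz
  d(x*(-2*w + x)) includes (∂/∂w)(x*(-2*w + x)) dw = (-2*x) dw, which multiplied by dy ∧ dz gives (-2*x) dy ∧ dz ∧ dw
Collecting like 3-forms: d(omega) = (-2*w + 2*x + 2*y) dx ∧ dy ∧ dz + (-5*w) dx ∧ dz ∧ dw + (-2*x) dy ∧ dz ∧ dw.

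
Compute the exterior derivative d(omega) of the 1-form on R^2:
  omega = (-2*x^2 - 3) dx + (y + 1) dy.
d(omega) = 0

For a 1-form omega = sum_i f_i dx_i, the exterior derivative is
  d(omega) = sum_{i < j} (∂f_j/∂x_i - ∂f_i/∂x_j) dx_i ∧ dx_j.

Assembling: d(omega) = 0.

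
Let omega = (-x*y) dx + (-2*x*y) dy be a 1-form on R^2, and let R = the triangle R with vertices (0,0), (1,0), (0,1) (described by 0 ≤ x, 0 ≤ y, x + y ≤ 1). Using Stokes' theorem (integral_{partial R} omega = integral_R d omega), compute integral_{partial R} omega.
integral_(partial R) omega = -1/6

Stokes: integral_partial_R omega = integral_R d omega with d omega = (∂Q/∂x - ∂P/∂y) dx ∧ dy.
  ∂Q/∂x = -2*y
  ∂P/∂y = -x
  integrand = ∂Q/∂x - ∂P/∂y = x - 2*y.
Integrating over R: integral_0^1 integral_0^{1-x} (x - 2*y) dy dx = -1/6.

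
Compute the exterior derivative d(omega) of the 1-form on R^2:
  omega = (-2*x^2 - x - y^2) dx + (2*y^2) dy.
d(omega) = (2*y) dx ∧ dy

For a 1-form omega = sum_i f_i dx_i, the exterior derivative is
  d(omega) = sum_{i < j} (∂f_j/∂x_i - ∂f_i/∂x_j) dx_i ∧ dx_j.
  coefficient of dx ∧ dy: ∂f_2/∂x - ∂f_1/∂y = ∂(2*y^2)/∂x - ∂(-2*x^2 - x - y^2)/∂y = 2*y
Assembling: d(omega) = (2*y) dx ∧ dy.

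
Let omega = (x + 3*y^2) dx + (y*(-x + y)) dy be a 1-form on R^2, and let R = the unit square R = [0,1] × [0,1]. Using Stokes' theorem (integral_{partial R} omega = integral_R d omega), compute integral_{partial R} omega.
integral_(partial R) omega = -7/2

Stokes: integral_partial_R omega = integral_R d omega with d omega = (∂Q/∂x - ∂P/∂y) dx ∧ dy.
  ∂Q/∂x = -y
  ∂P/∂y = 6*y
  integrand = ∂Q/∂x - ∂P/∂y = -7*y.
Integrating over R: integral_0^1 integral_0^1 (-7*y) dx dy = -7/2.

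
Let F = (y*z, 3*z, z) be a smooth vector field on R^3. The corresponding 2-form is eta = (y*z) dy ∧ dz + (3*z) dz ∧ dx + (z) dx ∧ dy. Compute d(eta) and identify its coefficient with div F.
d(eta) = (1) dx ∧ dy ∧ dz; div F = 1

For a 2-form in R^3 of the form above, applying d gives a 3-form with coefficient ∂P/∂x + ∂Q/∂y + ∂R/∂z:
  ∂P/∂x = 0
  ∂Q/∂y = 0
  ∂R/∂z = 1
Sum = 1, which is exactly div F.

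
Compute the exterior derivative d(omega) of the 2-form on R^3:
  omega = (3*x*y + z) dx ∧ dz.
d(omega) = (-3*x) dx ∧ dy ∧ dz

For a 2-form omega = sum_{i<j} g_{ij} dx_i ∧ dx_j, the exterior derivative is
  d(omega) = sum_{i<j} d(g_{ij}) ∧ dx_i ∧ dx_j = sum_{i<j, k} (∂g_{ij}/∂x_k) dx_k ∧ dx_i ∧ dx_j.
Expand each term, using dx_k ∧ dx_i ∧ dx_j = sgn(permutation) dx_{(a)} ∧ dx_{(b)} ∧ dx_{(c)} with (a < b < c) sorted:
  d(3*x*y + z) includes (∂/∂y)(3*x*y + z) dy = (3*x) dy, which multiplied by dx ∧ dz gives (-3*x) dx ∧ dy ∧ dz
Collecting like 3-forms: d(omega) = (-3*x) dx ∧ dy ∧ dz.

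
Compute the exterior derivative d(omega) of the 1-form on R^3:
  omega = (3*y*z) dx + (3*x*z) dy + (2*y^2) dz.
d(omega) = (-3*y) dx ∧ dz + (-3*x + 4*y) dy ∧ dz

For a 1-form omega = sum_i f_i dx_i, the exterior derivative is
  d(omega) = sum_{i < j} (∂f_j/∂x_i - ∂f_i/∂x_j) dx_i ∧ dx_j.
  coefficient of dx ∧ dz: ∂f_3/∂x - ∂f_1/∂z = ∂(2*y^2)/∂x - ∂(3*y*z)/∂z = -3*y
  coefficient of dy ∧ dz: ∂f_3/∂y - ∂f_2/∂z = ∂(2*y^2)/∂y - ∂(3*x*z)/∂z = -3*x + 4*y
Assembling: d(omega) = (-3*y) dx ∧ dz + (-3*x + 4*y) dy ∧ dz.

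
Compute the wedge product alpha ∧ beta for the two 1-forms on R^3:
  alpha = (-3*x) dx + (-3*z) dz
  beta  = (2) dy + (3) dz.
alpha ∧ beta = (-6*x) dx ∧ dy + (-9*x) dx ∧ dz + (6*z) dy ∧ dz

Distribute the wedge, using dx_i ∧ dx_j = -dx_j ∧ dx_i and dx_i ∧ dx_i = 0. For each pair (i, j) with i < j, the coefficient of dx_i ∧ dx_j in alpha ∧ beta is (alpha_i * beta_j - alpha_j * beta_i). Collecting: alpha ∧ beta = (-6*x) dx ∧ dy + (-9*x) dx ∧ dz + (6*z) dy ∧ dz.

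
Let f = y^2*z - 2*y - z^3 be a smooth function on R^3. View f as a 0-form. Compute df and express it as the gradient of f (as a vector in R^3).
df = (0) dx + (2*y*z - 2) dy + (y^2 - 3*z^2) dz; grad f = (0, 2*y*z - 2, y^2 - 3*z^2)

For a 0-form f, d f = (∂f/∂x) dx + (∂f/∂y) dy + (∂f/∂z) dz. The components of the vector representation are exactly the entries of grad f in Cartesian coordinates:
  ∂f/∂x = 0
  ∂f/∂y = 2*y*z - 2
  ∂f/∂z = y^2 - 3*z^2.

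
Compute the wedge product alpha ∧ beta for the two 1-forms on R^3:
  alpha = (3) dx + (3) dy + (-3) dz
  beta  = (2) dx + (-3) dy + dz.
alpha ∧ beta = (-15) dx ∧ dy + (9) dx ∧ dz + (-6) dy ∧ dz

Distribute the wedge, using dx_i ∧ dx_j = -dx_j ∧ dx_i and dx_i ∧ dx_i = 0. For each pair (i, j) with i < j, the coefficient of dx_i ∧ dx_j in alpha ∧ beta is (alpha_i * beta_j - alpha_j * beta_i). Collecting: alpha ∧ beta = (-15) dx ∧ dy + (9) dx ∧ dz + (-6) dy ∧ dz.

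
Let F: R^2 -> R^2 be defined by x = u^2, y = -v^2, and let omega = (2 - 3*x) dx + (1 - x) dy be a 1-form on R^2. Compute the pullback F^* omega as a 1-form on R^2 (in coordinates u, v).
F^* omega = (-6*u^3 + 4*u) du + (2*v*(u^2 - 1)) dv

Using F^*(f dg) = (f ∘ F) d(g ∘ F), substitute each coordinate x_i by F_i(u, v) in f_i, and replace dx_i by d F_i = (∂F_i/∂u) du + (∂F_i/∂v) dv.
  For the x component: f_1(F) = 2 - 3*u^2; d F_1 = (2*u) du + (0) dv
  For the y component: f_2(F) = 1 - u^2; d F_2 = (0) du + (-2*v) dv
Combining and collecting du, dv coefficients:
  coeff of du: -6*u^3 + 4*u
  coeff of dv: 2*v*(u^2 - 1)
F^* omega = (-6*u^3 + 4*u) du + (2*v*(u^2 - 1)) dv.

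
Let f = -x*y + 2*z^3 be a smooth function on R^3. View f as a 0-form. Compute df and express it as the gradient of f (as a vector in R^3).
df = (-y) dx + (-x) dy + (6*z^2) dz; grad f = (-y, -x, 6*z^2)

For a 0-form f, d f = (∂f/∂x) dx + (∂f/∂y) dy + (∂f/∂z) dz. The components of the vector representation are exactly the entries of grad f in Cartesian coordinates:
  ∂f/∂x = -y
  ∂f/∂y = -x
  ∂f/∂z = 6*z^2.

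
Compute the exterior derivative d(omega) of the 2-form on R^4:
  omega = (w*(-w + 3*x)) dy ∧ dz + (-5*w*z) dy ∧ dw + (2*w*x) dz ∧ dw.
d(omega) = (3*w) dx ∧ dy ∧ dz + (3*w + 3*x) dy ∧ dz ∧ dw + (2*w) dx ∧ dz ∧ dw

For a 2-form omega = sum_{i<j} g_{ij} dx_i ∧ dx_j, the exterior derivative is
  d(omega) = sum_{i<j} d(g_{ij}) ∧ dx_i ∧ dx_j = sum_{i<j, k} (∂g_{ij}/∂x_k) dx_k ∧ dx_i ∧ dx_j.
Expand each term, using dx_k ∧ dx_i ∧ dx_j = sgn(permutation) dx_{(a)} ∧ dx_{(b)} ∧ dx_{(c)} with (a < b < c) sorted:
  d(w*(-w + 3*x)) includes (∂/∂x)(w*(-w + 3*x)) dx = (3*w) dx, which multiplied by dy ∧ dz gives (3*w) dx ∧ dy ∧ dz
  d(w*(-w + 3*x)) includes (∂/∂w)(w*(-w + 3*x)) dw = (-2*w + 3*x) dw, which multiplied by dy ∧ dz gives (-2*w + 3*x) dy ∧ dz ∧ dw
  d(-5*w*z) includes (∂/∂z)(-5*w*z) dz = (-5*w) dz, which multiplied by dy ∧ dw gives (5*w) dy ∧ dz ∧ dw
  d(2*w*x) includes (∂/∂x)(2*w*x) dx = (2*w) dx, which multiplied by dz ∧ dw gives (2*w) dx ∧ dz ∧ dw
Collecting like 3-forms: d(omega) = (3*w) dx ∧ dy ∧ dz + (3*w + 3*x) dy ∧ dz ∧ dw + (2*w) dx ∧ dz ∧ dw.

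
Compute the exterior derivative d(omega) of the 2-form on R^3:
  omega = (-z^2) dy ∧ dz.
d(omega) = 0

For a 2-form omega = sum_{i<j} g_{ij} dx_i ∧ dx_j, the exterior derivative is
  d(omega) = sum_{i<j} d(g_{ij}) ∧ dx_i ∧ dx_j = sum_{i<j, k} (∂g_{ij}/∂x_k) dx_k ∧ dx_i ∧ dx_j.
Expand each term, using dx_k ∧ dx_i ∧ dx_j = sgn(permutation) dx_{(a)} ∧ dx_{(b)} ∧ dx_{(c)} with (a < b < c) sorted:

Collecting like 3-forms: d(omega) = 0.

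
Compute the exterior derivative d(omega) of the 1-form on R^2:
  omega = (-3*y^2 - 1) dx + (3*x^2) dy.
d(omega) = (6*x + 6*y) dx ∧ dy

For a 1-form omega = sum_i f_i dx_i, the exterior derivative is
  d(omega) = sum_{i < j} (∂f_j/∂x_i - ∂f_i/∂x_j) dx_i ∧ dx_j.
  coefficient of dx ∧ dy: ∂f_2/∂x - ∂f_1/∂y = ∂(3*x^2)/∂x - ∂(-3*y^2 - 1)/∂y = 6*x + 6*y
Assembling: d(omega) = (6*x + 6*y) dx ∧ dy.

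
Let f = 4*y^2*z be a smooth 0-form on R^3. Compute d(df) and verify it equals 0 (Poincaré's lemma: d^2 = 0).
d(df) = 0

Step 1: df = sum_i (∂f/∂x_i) dx_i = (0) dx + (8*y*z) dy + (4*y^2) dz.
Step 2: Apply d again. Using the 1-form formula, the coefficient of dx ∧ dy in d(df) is ∂^2 f/∂x ∂y - ∂^2 f/∂y ∂x = (0) - (0) = 0 (equality of mixed partials for smooth f).
Similarly for dx ∧ dz and dy ∧ dz — all coefficients vanish. So d(df) = 0.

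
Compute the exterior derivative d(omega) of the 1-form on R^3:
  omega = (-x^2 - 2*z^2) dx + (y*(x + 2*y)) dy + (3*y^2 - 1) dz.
d(omega) = (y) dx ∧ dy + (4*z) dx ∧ dz + (6*y) dy ∧ dz

For a 1-form omega = sum_i f_i dx_i, the exterior derivative is
  d(omega) = sum_{i < j} (∂f_j/∂x_i - ∂f_i/∂x_j) dx_i ∧ dx_j.
  coefficient of dx ∧ dy: ∂f_2/∂x - ∂f_1/∂y = ∂(y*(x + 2*y))/∂x - ∂(-x^2 - 2*z^2)/∂y = y
  coefficient of dx ∧ dz: ∂f_3/∂x - ∂f_1/∂z = ∂(3*y^2 - 1)/∂x - ∂(-x^2 - 2*z^2)/∂z = 4*z
  coefficient of dy ∧ dz: ∂f_3/∂y - ∂f_2/∂z = ∂(3*y^2 - 1)/∂y - ∂(y*(x + 2*y))/∂z = 6*y
Assembling: d(omega) = (y) dx ∧ dy + (4*z) dx ∧ dz + (6*y) dy ∧ dz.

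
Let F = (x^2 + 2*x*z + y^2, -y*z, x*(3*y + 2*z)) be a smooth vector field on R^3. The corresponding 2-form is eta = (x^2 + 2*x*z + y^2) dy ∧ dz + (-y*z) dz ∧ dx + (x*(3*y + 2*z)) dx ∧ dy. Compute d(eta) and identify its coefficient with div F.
d(eta) = (4*x + z) dx ∧ dy ∧ dz; div F = 4*x + z

For a 2-form in R^3 of the form above, applying d gives a 3-form with coefficient ∂P/∂x + ∂Q/∂y + ∂R/∂z:
  ∂P/∂x = 2*x + 2*z
  ∂Q/∂y = -z
  ∂R/∂z = 2*x
Sum = 4*x + z, which is exactly div F.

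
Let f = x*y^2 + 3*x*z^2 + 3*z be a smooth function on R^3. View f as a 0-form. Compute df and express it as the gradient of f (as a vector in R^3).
df = (y^2 + 3*z^2) dx + (2*x*y) dy + (6*x*z + 3) dz; grad f = (y^2 + 3*z^2, 2*x*y, 6*x*z + 3)

For a 0-form f, d f = (∂f/∂x) dx + (∂f/∂y) dy + (∂f/∂z) dz. The components of the vector representation are exactly the entries of grad f in Cartesian coordinates:
  ∂f/∂x = y^2 + 3*z^2
  ∂f/∂y = 2*x*y
  ∂f/∂z = 6*x*z + 3.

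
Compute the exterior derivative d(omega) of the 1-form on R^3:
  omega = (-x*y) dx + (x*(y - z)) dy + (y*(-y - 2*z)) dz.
d(omega) = (x + y - z) dx ∧ dy + (x - 2*y - 2*z) dy ∧ dz

For a 1-form omega = sum_i f_i dx_i, the exterior derivative is
  d(omega) = sum_{i < j} (∂f_j/∂x_i - ∂f_i/∂x_j) dx_i ∧ dx_j.
  coefficient of dx ∧ dy: ∂f_2/∂x - ∂f_1/∂y = ∂(x*(y - z))/∂x - ∂(-x*y)/∂y = x + y - z
  coefficient of dy ∧ dz: ∂f_3/∂y - ∂f_2/∂z = ∂(y*(-y - 2*z))/∂y - ∂(x*(y - z))/∂z = x - 2*y - 2*z
Assembling: d(omega) = (x + y - z) dx ∧ dy + (x - 2*y - 2*z) dy ∧ dz.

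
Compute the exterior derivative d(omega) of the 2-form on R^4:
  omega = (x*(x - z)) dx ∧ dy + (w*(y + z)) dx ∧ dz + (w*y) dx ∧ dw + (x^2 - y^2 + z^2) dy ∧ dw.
d(omega) = (-w - x) dx ∧ dy ∧ dz + (y + z) dx ∧ dz ∧ dw + (-w + 2*x) dx ∧ dy ∧ dw + (-2*z) dy ∧ dz ∧ dw

For a 2-form omega = sum_{i<j} g_{ij} dx_i ∧ dx_j, the exterior derivative is
  d(omega) = sum_{i<j} d(g_{ij}) ∧ dx_i ∧ dx_j = sum_{i<j, k} (∂g_{ij}/∂x_k) dx_k ∧ dx_i ∧ dx_j.
Expand each term, using dx_k ∧ dx_i ∧ dx_j = sgn(permutation) dx_{(a)} ∧ dx_{(b)} ∧ dx_{(c)} with (a < b < c) sorted:
  d(x*(x - z)) includes (∂/∂z)(x*(x - z)) dz = (-x) dz, which multiplied by dx ∧ dy gives (-x) dx ∧ dy ∧ dz
  d(w*(y + z)) includes (∂/∂y)(w*(y + z)) dy = (w) dy, which multiplied by dx ∧ dz gives (-w) dx ∧ dy ∧ dz
  d(w*(y + z)) includes (∂/∂w)(w*(y + z)) dw = (y + z) dw, which multiplied by dx ∧ dz gives (y + z) dx ∧ dz ∧ dw
  d(w*y) includes (∂/∂y)(w*y) dy = (w) dy, which multiplied by dx ∧ dw gives (-w) dx ∧ dy ∧ dw
  d(x^2 - y^2 + z^2) includes (∂/∂x)(x^2 - y^2 + z^2) dx = (2*x) dx, which multiplied by dy ∧ dw gives (2*x) dx ∧ dy ∧ dw
  d(x^2 - y^2 + z^2) includes (∂/∂z)(x^2 - y^2 + z^2) dz = (2*z) dz, which multiplied by dy ∧ dw gives (-2*z) dy ∧ dz ∧ dw
Collecting like 3-forms: d(omega) = (-w - x) dx ∧ dy ∧ dz + (y + z) dx ∧ dz ∧ dw + (-w + 2*x) dx ∧ dy ∧ dw + (-2*z) dy ∧ dz ∧ dw.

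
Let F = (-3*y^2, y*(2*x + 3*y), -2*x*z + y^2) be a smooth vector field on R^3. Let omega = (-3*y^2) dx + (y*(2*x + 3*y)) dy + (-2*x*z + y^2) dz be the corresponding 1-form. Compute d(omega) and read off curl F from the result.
d(omega) = (2*y) dy ∧ dz + (2*z) dz ∧ dx + (8*y) dx ∧ dy; curl F = (2*y, 2*z, 8*y)

d omega = sum_{i<j} (∂f_j/∂x_i - ∂f_i/∂x_j) dx_i ∧ dx_j. Under the identification (dy ∧ dz, dz ∧ dx, dx ∧ dy) ↔ (e_x, e_y, e_z), the coefficients are exactly the components of curl F. Compute:
  ∂R/∂y - ∂Q/∂z = (2*y) - (0) = 2*y
  ∂P/∂z - ∂R/∂x = (0) - (-2*z) = 2*z
  ∂Q/∂x - ∂P/∂y = (2*y) - (-6*y) = 8*y.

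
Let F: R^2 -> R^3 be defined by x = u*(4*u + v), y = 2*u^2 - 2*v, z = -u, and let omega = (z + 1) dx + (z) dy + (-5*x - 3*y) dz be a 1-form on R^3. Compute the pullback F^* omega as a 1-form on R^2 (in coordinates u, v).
F^* omega = (14*u^2 + 4*u*v + 8*u - 5*v) du + (u*(3 - u)) dv

Using F^*(f dg) = (f ∘ F) d(g ∘ F), substitute each coordinate x_i by F_i(u, v) in f_i, and replace dx_i by d F_i = (∂F_i/∂u) du + (∂F_i/∂v) dv.
  For the x component: f_1(F) = 1 - u; d F_1 = (8*u + v) du + (u) dv
  For the y component: f_2(F) = -u; d F_2 = (4*u) du + (-2) dv
  For the z component: f_3(F) = -26*u^2 - 5*u*v + 6*v; d F_3 = (-1) du + (0) dv
Combining and collecting du, dv coefficients:
  coeff of du: 14*u^2 + 4*u*v + 8*u - 5*v
  coeff of dv: u*(3 - u)
F^* omega = (14*u^2 + 4*u*v + 8*u - 5*v) du + (u*(3 - u)) dv.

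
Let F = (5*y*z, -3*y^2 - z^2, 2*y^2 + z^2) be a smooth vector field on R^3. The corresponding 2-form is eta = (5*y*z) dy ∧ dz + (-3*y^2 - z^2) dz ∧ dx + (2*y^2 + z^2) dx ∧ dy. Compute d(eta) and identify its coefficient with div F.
d(eta) = (-6*y + 2*z) dx ∧ dy ∧ dz; div F = -6*y + 2*z

For a 2-form in R^3 of the form above, applying d gives a 3-form with coefficient ∂P/∂x + ∂Q/∂y + ∂R/∂z:
  ∂P/∂x = 0
  ∂Q/∂y = -6*y
  ∂R/∂z = 2*z
Sum = -6*y + 2*z, which is exactly div F.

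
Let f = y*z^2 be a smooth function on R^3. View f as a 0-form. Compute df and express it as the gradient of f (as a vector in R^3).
df = (0) dx + (z^2) dy + (2*y*z) dz; grad f = (0, z^2, 2*y*z)

For a 0-form f, d f = (∂f/∂x) dx + (∂f/∂y) dy + (∂f/∂z) dz. The components of the vector representation are exactly the entries of grad f in Cartesian coordinates:
  ∂f/∂x = 0
  ∂f/∂y = z^2
  ∂f/∂z = 2*y*z.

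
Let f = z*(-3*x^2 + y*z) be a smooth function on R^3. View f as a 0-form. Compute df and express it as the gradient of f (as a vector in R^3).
df = (-6*x*z) dx + (z^2) dy + (-3*x^2 + 2*y*z) dz; grad f = (-6*x*z, z^2, -3*x^2 + 2*y*z)

For a 0-form f, d f = (∂f/∂x) dx + (∂f/∂y) dy + (∂f/∂z) dz. The components of the vector representation are exactly the entries of grad f in Cartesian coordinates:
  ∂f/∂x = -6*x*z
  ∂f/∂y = z^2
  ∂f/∂z = -3*x^2 + 2*y*z.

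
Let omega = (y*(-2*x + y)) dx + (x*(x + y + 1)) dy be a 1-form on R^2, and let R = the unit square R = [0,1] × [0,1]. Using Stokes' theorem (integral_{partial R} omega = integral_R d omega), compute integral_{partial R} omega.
integral_(partial R) omega = 5/2

Stokes: integral_partial_R omega = integral_R d omega with d omega = (∂Q/∂x - ∂P/∂y) dx ∧ dy.
  ∂Q/∂x = 2*x + y + 1
  ∂P/∂y = -2*x + 2*y
  integrand = ∂Q/∂x - ∂P/∂y = 4*x - y + 1.
Integrating over R: integral_0^1 integral_0^1 (4*x - y + 1) dx dy = 5/2.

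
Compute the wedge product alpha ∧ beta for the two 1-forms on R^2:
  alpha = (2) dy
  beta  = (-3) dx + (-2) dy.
alpha ∧ beta = (6) dx ∧ dy

Distribute the wedge, using dx_i ∧ dx_j = -dx_j ∧ dx_i and dx_i ∧ dx_i = 0. For each pair (i, j) with i < j, the coefficient of dx_i ∧ dx_j in alpha ∧ beta is (alpha_i * beta_j - alpha_j * beta_i). Collecting: alpha ∧ beta = (6) dx ∧ dy.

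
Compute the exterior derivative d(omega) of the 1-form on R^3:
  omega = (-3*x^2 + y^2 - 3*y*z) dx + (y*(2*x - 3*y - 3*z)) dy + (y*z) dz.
d(omega) = (3*z) dx ∧ dy + (3*y) dx ∧ dz + (3*y + z) dy ∧ dz

For a 1-form omega = sum_i f_i dx_i, the exterior derivative is
  d(omega) = sum_{i < j} (∂f_j/∂x_i - ∂f_i/∂x_j) dx_i ∧ dx_j.
  coefficient of dx ∧ dy: ∂f_2/∂x - ∂f_1/∂y = ∂(y*(2*x - 3*y - 3*z))/∂x - ∂(-3*x^2 + y^2 - 3*y*z)/∂y = 3*z
  coefficient of dx ∧ dz: ∂f_3/∂x - ∂f_1/∂z = ∂(y*z)/∂x - ∂(-3*x^2 + y^2 - 3*y*z)/∂z = 3*y
  coefficient of dy ∧ dz: ∂f_3/∂y - ∂f_2/∂z = ∂(y*z)/∂y - ∂(y*(2*x - 3*y - 3*z))/∂z = 3*y + z
Assembling: d(omega) = (3*z) dx ∧ dy + (3*y) dx ∧ dz + (3*y + z) dy ∧ dz.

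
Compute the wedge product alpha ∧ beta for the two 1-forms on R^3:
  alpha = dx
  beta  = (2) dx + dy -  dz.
alpha ∧ beta = (1) dx ∧ dy + (-1) dx ∧ dz

Distribute the wedge, using dx_i ∧ dx_j = -dx_j ∧ dx_i and dx_i ∧ dx_i = 0. For each pair (i, j) with i < j, the coefficient of dx_i ∧ dx_j in alpha ∧ beta is (alpha_i * beta_j - alpha_j * beta_i). Collecting: alpha ∧ beta = (1) dx ∧ dy + (-1) dx ∧ dz.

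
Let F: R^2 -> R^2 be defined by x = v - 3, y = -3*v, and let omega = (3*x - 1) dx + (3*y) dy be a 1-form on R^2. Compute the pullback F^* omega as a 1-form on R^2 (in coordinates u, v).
F^* omega = (30*v - 10) dv

Using F^*(f dg) = (f ∘ F) d(g ∘ F), substitute each coordinate x_i by F_i(u, v) in f_i, and replace dx_i by d F_i = (∂F_i/∂u) du + (∂F_i/∂v) dv.
  For the x component: f_1(F) = 3*v - 10; d F_1 = (0) du + (1) dv
  For the y component: f_2(F) = -9*v; d F_2 = (0) du + (-3) dv
Combining and collecting du, dv coefficients:
  coeff of du: 0
  coeff of dv: 30*v - 10
F^* omega = (30*v - 10) dv.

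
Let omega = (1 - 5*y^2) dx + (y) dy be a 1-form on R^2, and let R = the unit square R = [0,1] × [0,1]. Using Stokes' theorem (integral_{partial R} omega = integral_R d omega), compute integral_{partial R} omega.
integral_(partial R) omega = 5

Stokes: integral_partial_R omega = integral_R d omega with d omega = (∂Q/∂x - ∂P/∂y) dx ∧ dy.
  ∂Q/∂x = 0
  ∂P/∂y = -10*y
  integrand = ∂Q/∂x - ∂P/∂y = 10*y.
Integrating over R: integral_0^1 integral_0^1 (10*y) dx dy = 5.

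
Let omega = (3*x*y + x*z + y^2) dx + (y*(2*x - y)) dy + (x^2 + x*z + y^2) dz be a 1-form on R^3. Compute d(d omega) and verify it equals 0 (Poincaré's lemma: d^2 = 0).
d(d omega) = 0

Step 1: d omega = sum_{i<j} (∂f_j/∂x_i - ∂f_i/∂x_j) dx_i ∧ dx_j:
  coeff of dx ∧ dy: -3*x
  coeff of dx ∧ dz: x + z
  coeff of dy ∧ dz: 2*y
Step 2: Apply d again to each 2-form coefficient. The only possible 3-form in R^3 is dx ∧ dy ∧ dz, with coefficient
  ∂(coeff of dy∧dz)/∂x - ∂(coeff of dx∧dz)/∂y + ∂(coeff of dx∧dy)/∂z
  = ∂/∂x (2*y) - ∂/∂y (x + z) + ∂/∂z (-3*x).
Each of these terms simplifies to sums of mixed partials that cancel in pairs. The result is 0 (by equality of mixed partials for smooth functions — Schwarz / Clairaut).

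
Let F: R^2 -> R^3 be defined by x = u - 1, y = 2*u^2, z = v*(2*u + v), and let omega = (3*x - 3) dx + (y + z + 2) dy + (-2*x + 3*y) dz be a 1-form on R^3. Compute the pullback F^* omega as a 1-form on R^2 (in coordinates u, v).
F^* omega = (8*u^3 + 20*u^2*v + 4*u*v^2 - 4*u*v + 11*u + 4*v - 6) du + (12*u^3 + 12*u^2*v - 4*u^2 - 4*u*v + 4*u + 4*v) dv

Using F^*(f dg) = (f ∘ F) d(g ∘ F), substitute each coordinate x_i by F_i(u, v) in f_i, and replace dx_i by d F_i = (∂F_i/∂u) du + (∂F_i/∂v) dv.
  For the x component: f_1(F) = 3*u - 6; d F_1 = (1) du + (0) dv
  For the y component: f_2(F) = 2*u^2 + 2*u*v + v^2 + 2; d F_2 = (4*u) du + (0) dv
  For the z component: f_3(F) = 6*u^2 - 2*u + 2; d F_3 = (2*v) du + (2*u + 2*v) dv
Combining and collecting du, dv coefficients:
  coeff of du: 8*u^3 + 20*u^2*v + 4*u*v^2 - 4*u*v + 11*u + 4*v - 6
  coeff of dv: 12*u^3 + 12*u^2*v - 4*u^2 - 4*u*v + 4*u + 4*v
F^* omega = (8*u^3 + 20*u^2*v + 4*u*v^2 - 4*u*v + 11*u + 4*v - 6) du + (12*u^3 + 12*u^2*v - 4*u^2 - 4*u*v + 4*u + 4*v) dv.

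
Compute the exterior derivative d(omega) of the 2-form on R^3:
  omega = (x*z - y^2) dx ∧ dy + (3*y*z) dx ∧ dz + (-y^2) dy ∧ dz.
d(omega) = (x - 3*z) dx ∧ dy ∧ dz

For a 2-form omega = sum_{i<j} g_{ij} dx_i ∧ dx_j, the exterior derivative is
  d(omega) = sum_{i<j} d(g_{ij}) ∧ dx_i ∧ dx_j = sum_{i<j, k} (∂g_{ij}/∂x_k) dx_k ∧ dx_i ∧ dx_j.
Expand each term, using dx_k ∧ dx_i ∧ dx_j = sgn(permutation) dx_{(a)} ∧ dx_{(b)} ∧ dx_{(c)} with (a < b < c) sorted:
  d(x*z - y^2) includes (∂/∂z)(x*z - y^2) dz = (x) dz, which multiplied by dx ∧ dy gives (x) dx ∧ dy ∧ dz
  d(3*y*z) includes (∂/∂y)(3*y*z) dy = (3*z) dy, which multiplied by dx ∧ dz gives (-3*z) dx ∧ dy ∧ dz
Collecting like 3-forms: d(omega) = (x - 3*z) dx ∧ dy ∧ dz.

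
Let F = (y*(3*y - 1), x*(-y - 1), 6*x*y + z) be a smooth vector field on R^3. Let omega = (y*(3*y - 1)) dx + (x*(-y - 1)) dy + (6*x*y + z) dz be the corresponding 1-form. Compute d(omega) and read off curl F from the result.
d(omega) = (6*x) dy ∧ dz + (-6*y) dz ∧ dx + (-7*y) dx ∧ dy; curl F = (6*x, -6*y, -7*y)

d omega = sum_{i<j} (∂f_j/∂x_i - ∂f_i/∂x_j) dx_i ∧ dx_j. Under the identification (dy ∧ dz, dz ∧ dx, dx ∧ dy) ↔ (e_x, e_y, e_z), the coefficients are exactly the components of curl F. Compute:
  ∂R/∂y - ∂Q/∂z = (6*x) - (0) = 6*x
  ∂P/∂z - ∂R/∂x = (0) - (6*y) = -6*y
  ∂Q/∂x - ∂P/∂y = (-y - 1) - (6*y - 1) = -7*y.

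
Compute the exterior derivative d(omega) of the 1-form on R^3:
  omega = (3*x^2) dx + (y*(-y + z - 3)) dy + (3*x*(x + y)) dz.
d(omega) = (6*x + 3*y) dx ∧ dz + (3*x - y) dy ∧ dz

For a 1-form omega = sum_i f_i dx_i, the exterior derivative is
  d(omega) = sum_{i < j} (∂f_j/∂x_i - ∂f_i/∂x_j) dx_i ∧ dx_j.
  coefficient of dx ∧ dz: ∂f_3/∂x - ∂f_1/∂z = ∂(3*x*(x + y))/∂x - ∂(3*x^2)/∂z = 6*x + 3*y
  coefficient of dy ∧ dz: ∂f_3/∂y - ∂f_2/∂z = ∂(3*x*(x + y))/∂y - ∂(y*(-y + z - 3))/∂z = 3*x - y
Assembling: d(omega) = (6*x + 3*y) dx ∧ dz + (3*x - y) dy ∧ dz.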